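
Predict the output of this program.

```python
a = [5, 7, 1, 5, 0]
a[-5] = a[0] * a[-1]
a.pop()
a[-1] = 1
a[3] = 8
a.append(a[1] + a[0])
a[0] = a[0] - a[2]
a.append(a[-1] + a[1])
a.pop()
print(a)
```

a[-5] = a[0]*a[-1] = 5*0 = 0 → [0, 7, 1, 5, 0]
pop() removes 0 → [0, 7, 1, 5]
a[-1] = 1 → [0, 7, 1, 1]
a[3] = 8 → [0, 7, 1, 8]
append a[1]+a[0] = 7+0 = 7 → [0, 7, 1, 8, 7]
a[0] = a[0]-a[2] = 0-1 = -1 → [-1, 7, 1, 8, 7]
append a[-1]+a[1] = 7+7 = 14 → [-1, 7, 1, 8, 7, 14]
pop() removes 14 → [-1, 7, 1, 8, 7]

[-1, 7, 1, 8, 7]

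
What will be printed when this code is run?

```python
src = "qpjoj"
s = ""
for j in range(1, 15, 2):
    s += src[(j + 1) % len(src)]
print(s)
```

jjpoqjj

j=1: add src[2]='j' → 'j'
j=3: add src[4]='j' → 'jj'
j=5: add src[1]='p' → 'jjp'
j=7: add src[3]='o' → 'jjpo'
j=9: add src[0]='q' → 'jjpoq'
j=11: add src[2]='j' → 'jjpoqj'
j=13: add src[4]='j' → 'jjpoqjj'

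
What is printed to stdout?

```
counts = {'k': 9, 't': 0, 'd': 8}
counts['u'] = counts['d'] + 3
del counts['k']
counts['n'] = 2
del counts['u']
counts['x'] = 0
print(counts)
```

counts['u'] = counts['d']+3 = 11 → {'k': 9, 't': 0, 'd': 8, 'u': 11}
del 'k' → {'t': 0, 'd': 8, 'u': 11}
counts['n'] = 2 → {'t': 0, 'd': 8, 'u': 11, 'n': 2}
del 'u' → {'t': 0, 'd': 8, 'n': 2}
counts['x'] = 0 → {'t': 0, 'd': 8, 'n': 2, 'x': 0}

{'t': 0, 'd': 8, 'n': 2, 'x': 0}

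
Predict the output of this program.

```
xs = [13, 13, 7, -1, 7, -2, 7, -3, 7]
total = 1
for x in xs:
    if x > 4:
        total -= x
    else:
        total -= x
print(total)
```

x=13: >4, total = 1-13 = -12
x=13: >4, total = (-12)-13 = -25
x=7: >4, total = (-25)-7 = -32
x=-1: not >4, total = (-32)-(-1) = -31
x=7: >4, total = (-31)-7 = -38
x=-2: not >4, total = (-38)-(-2) = -36
x=7: >4, total = (-36)-7 = -43
x=-3: not >4, total = (-43)-(-3) = -40
x=7: >4, total = (-40)-7 = -47

-47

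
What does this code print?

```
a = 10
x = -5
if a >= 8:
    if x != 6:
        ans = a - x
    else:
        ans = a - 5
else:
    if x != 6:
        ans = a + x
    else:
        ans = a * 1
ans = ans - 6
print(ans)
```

9

a=10, x=-5
a >= 8 is True; x != 6 is True
→ ans = a - x = 15
ans = 15-6 = 9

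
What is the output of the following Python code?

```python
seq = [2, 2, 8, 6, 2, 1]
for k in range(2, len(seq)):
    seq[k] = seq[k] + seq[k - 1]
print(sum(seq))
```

67

k=2: seq[2] = 8+2 = 10 → [2, 2, 10, 6, 2, 1]
k=3: seq[3] = 6+10 = 16 → [2, 2, 10, 16, 2, 1]
k=4: seq[4] = 2+16 = 18 → [2, 2, 10, 16, 18, 1]
k=5: seq[5] = 1+18 = 19 → [2, 2, 10, 16, 18, 19]
sum = 67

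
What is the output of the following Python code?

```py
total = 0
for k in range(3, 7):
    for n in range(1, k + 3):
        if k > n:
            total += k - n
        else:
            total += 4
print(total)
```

k=3,n=1: 3>1, total = 0+2 = 2
k=3,n=2: 3>2, total = 2+1 = 3
k=3,n=3: not 3>3, total = 3+4 = 7
k=3,n=4: not 3>4, total = 7+4 = 11
k=3,n=5: not 3>5, total = 11+4 = 15
k=4,n=1: 4>1, total = 15+3 = 18
k=4,n=2: 4>2, total = 18+2 = 20
k=4,n=3: 4>3, total = 20+1 = 21
k=4,n=4: not 4>4, total = 21+4 = 25
k=4,n=5: not 4>5, total = 25+4 = 29
k=4,n=6: not 4>6, total = 29+4 = 33
k=5,n=1: 5>1, total = 33+4 = 37
k=5,n=2: 5>2, total = 37+3 = 40
k=5,n=3: 5>3, total = 40+2 = 42
k=5,n=4: 5>4, total = 42+1 = 43
k=5,n=5: not 5>5, total = 43+4 = 47
k=5,n=6: not 5>6, total = 47+4 = 51
k=5,n=7: not 5>7, total = 51+4 = 55
k=6,n=1: 6>1, total = 55+5 = 60
k=6,n=2: 6>2, total = 60+4 = 64
k=6,n=3: 6>3, total = 64+3 = 67
k=6,n=4: 6>4, total = 67+2 = 69
k=6,n=5: 6>5, total = 69+1 = 70
k=6,n=6: not 6>6, total = 70+4 = 74
k=6,n=7: not 6>7, total = 74+4 = 78
k=6,n=8: not 6>8, total = 78+4 = 82

82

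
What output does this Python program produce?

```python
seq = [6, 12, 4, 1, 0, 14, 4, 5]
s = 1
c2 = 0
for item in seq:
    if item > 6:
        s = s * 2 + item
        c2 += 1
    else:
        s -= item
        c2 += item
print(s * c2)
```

item=6: not >6, s = 1-6 = -5; c2=6
item=12: >6, s = (-5)*2+12 = 2; c2=7
item=4: not >6, s = 2-4 = -2; c2=11
item=1: not >6, s = (-2)-1 = -3; c2=12
item=0: not >6, s = (-3)-0 = -3; c2=12
item=14: >6, s = (-3)*2+14 = 8; c2=13
item=4: not >6, s = 8-4 = 4; c2=17
item=5: not >6, s = 4-5 = -1; c2=22
s*c2 = (-1)*22 = -22

-22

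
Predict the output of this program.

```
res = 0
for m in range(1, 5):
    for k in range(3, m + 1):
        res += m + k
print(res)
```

m=3,k=3: res = 0+6 = 6
m=4,k=3: res = 6+7 = 13
m=4,k=4: res = 13+8 = 21

21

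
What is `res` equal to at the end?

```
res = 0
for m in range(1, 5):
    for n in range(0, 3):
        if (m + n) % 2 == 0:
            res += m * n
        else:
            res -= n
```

m=1,n=0: odd sum, res = 0-0 = 0
m=1,n=1: even sum, res = 0+1 = 1
m=1,n=2: odd sum, res = 1-2 = -1
m=2,n=0: even sum, res = (-1)+0 = -1
m=2,n=1: odd sum, res = (-1)-1 = -2
m=2,n=2: even sum, res = (-2)+4 = 2
m=3,n=0: odd sum, res = 2-0 = 2
m=3,n=1: even sum, res = 2+3 = 5
m=3,n=2: odd sum, res = 5-2 = 3
m=4,n=0: even sum, res = 3+0 = 3
m=4,n=1: odd sum, res = 3-1 = 2
m=4,n=2: even sum, res = 2+8 = 10

10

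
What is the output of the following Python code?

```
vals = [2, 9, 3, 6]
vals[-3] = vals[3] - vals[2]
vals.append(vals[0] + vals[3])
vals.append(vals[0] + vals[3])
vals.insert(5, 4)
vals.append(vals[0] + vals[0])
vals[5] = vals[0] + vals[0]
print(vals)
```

vals[-3] = vals[3]-vals[2] = 6-3 = 3 → [2, 3, 3, 6]
append vals[0]+vals[3] = 2+6 = 8 → [2, 3, 3, 6, 8]
append vals[0]+vals[3] = 2+6 = 8 → [2, 3, 3, 6, 8, 8]
insert 4 at 5 → [2, 3, 3, 6, 8, 4, 8]
append vals[0]+vals[0] = 2+2 = 4 → [2, 3, 3, 6, 8, 4, 8, 4]
vals[5] = vals[0]+vals[0] = 2+2 = 4 → [2, 3, 3, 6, 8, 4, 8, 4]

[2, 3, 3, 6, 8, 4, 8, 4]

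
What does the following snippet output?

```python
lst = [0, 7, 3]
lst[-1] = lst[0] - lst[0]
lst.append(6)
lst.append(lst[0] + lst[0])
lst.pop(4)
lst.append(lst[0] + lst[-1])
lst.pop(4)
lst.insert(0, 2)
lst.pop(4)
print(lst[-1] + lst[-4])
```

lst[-1] = lst[0]-lst[0] = 0-0 = 0 → [0, 7, 0]
append 6 → [0, 7, 0, 6]
append lst[0]+lst[0] = 0+0 = 0 → [0, 7, 0, 6, 0]
pop(4) removes 0 → [0, 7, 0, 6]
append lst[0]+lst[-1] = 0+6 = 6 → [0, 7, 0, 6, 6]
pop(4) removes 6 → [0, 7, 0, 6]
insert 2 at 0 → [2, 0, 7, 0, 6]
pop(4) removes 6 → [2, 0, 7, 0]
lst[-1]+lst[-4] = 0+2 = 2

2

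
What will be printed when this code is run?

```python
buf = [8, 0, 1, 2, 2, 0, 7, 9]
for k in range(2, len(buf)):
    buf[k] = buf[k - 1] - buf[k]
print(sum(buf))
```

k=2: buf[2] = 0-1 = -1 → [8, 0, -1, 2, 2, 0, 7, 9]
k=3: buf[3] = (-1)-2 = -3 → [8, 0, -1, -3, 2, 0, 7, 9]
k=4: buf[4] = (-3)-2 = -5 → [8, 0, -1, -3, -5, 0, 7, 9]
k=5: buf[5] = (-5)-0 = -5 → [8, 0, -1, -3, -5, -5, 7, 9]
k=6: buf[6] = (-5)-7 = -12 → [8, 0, -1, -3, -5, -5, -12, 9]
k=7: buf[7] = (-12)-9 = -21 → [8, 0, -1, -3, -5, -5, -12, -21]
sum = -39

-39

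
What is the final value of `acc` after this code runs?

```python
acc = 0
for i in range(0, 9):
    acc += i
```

36

i=0: acc = 0+0 = 0
i=1: acc = 0+1 = 1
i=2: acc = 1+2 = 3
i=3: acc = 3+3 = 6
i=4: acc = 6+4 = 10
i=5: acc = 10+5 = 15
i=6: acc = 15+6 = 21
i=7: acc = 21+7 = 28
i=8: acc = 28+8 = 36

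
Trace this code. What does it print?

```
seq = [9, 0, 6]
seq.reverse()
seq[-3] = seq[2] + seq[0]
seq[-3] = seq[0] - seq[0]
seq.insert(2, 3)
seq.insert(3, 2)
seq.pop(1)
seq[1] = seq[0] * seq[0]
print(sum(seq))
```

reverse → [6, 0, 9]
seq[-3] = seq[2]+seq[0] = 9+6 = 15 → [15, 0, 9]
seq[-3] = seq[0]-seq[0] = 15-15 = 0 → [0, 0, 9]
insert 3 at 2 → [0, 0, 3, 9]
insert 2 at 3 → [0, 0, 3, 2, 9]
pop(1) removes 0 → [0, 3, 2, 9]
seq[1] = seq[0]*seq[0] = 0*0 = 0 → [0, 0, 2, 9]
sum = 11

11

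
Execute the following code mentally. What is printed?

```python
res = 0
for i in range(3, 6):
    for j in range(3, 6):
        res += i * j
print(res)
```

i=3,j=3: res = 0+9 = 9
i=3,j=4: res = 9+12 = 21
i=3,j=5: res = 21+15 = 36
i=4,j=3: res = 36+12 = 48
i=4,j=4: res = 48+16 = 64
i=4,j=5: res = 64+20 = 84
i=5,j=3: res = 84+15 = 99
i=5,j=4: res = 99+20 = 119
i=5,j=5: res = 119+25 = 144

144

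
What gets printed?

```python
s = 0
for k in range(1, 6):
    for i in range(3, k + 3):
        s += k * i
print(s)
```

250

k=1,i=3: s = 0+3 = 3
k=2,i=3: s = 3+6 = 9
k=2,i=4: s = 9+8 = 17
k=3,i=3: s = 17+9 = 26
k=3,i=4: s = 26+12 = 38
k=3,i=5: s = 38+15 = 53
k=4,i=3: s = 53+12 = 65
k=4,i=4: s = 65+16 = 81
k=4,i=5: s = 81+20 = 101
k=4,i=6: s = 101+24 = 125
k=5,i=3: s = 125+15 = 140
k=5,i=4: s = 140+20 = 160
k=5,i=5: s = 160+25 = 185
k=5,i=6: s = 185+30 = 215
k=5,i=7: s = 215+35 = 250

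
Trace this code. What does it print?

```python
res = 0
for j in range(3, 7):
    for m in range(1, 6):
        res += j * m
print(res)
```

270

j=3,m=1: res = 0+3 = 3
j=3,m=2: res = 3+6 = 9
j=3,m=3: res = 9+9 = 18
j=3,m=4: res = 18+12 = 30
j=3,m=5: res = 30+15 = 45
j=4,m=1: res = 45+4 = 49
j=4,m=2: res = 49+8 = 57
j=4,m=3: res = 57+12 = 69
j=4,m=4: res = 69+16 = 85
j=4,m=5: res = 85+20 = 105
j=5,m=1: res = 105+5 = 110
j=5,m=2: res = 110+10 = 120
j=5,m=3: res = 120+15 = 135
j=5,m=4: res = 135+20 = 155
j=5,m=5: res = 155+25 = 180
j=6,m=1: res = 180+6 = 186
j=6,m=2: res = 186+12 = 198
j=6,m=3: res = 198+18 = 216
j=6,m=4: res = 216+24 = 240
j=6,m=5: res = 240+30 = 270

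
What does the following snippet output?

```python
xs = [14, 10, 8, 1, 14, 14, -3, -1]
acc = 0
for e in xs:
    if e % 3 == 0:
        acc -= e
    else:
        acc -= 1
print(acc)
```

e=14: not %3==0, acc = 0-1 = -1
e=10: not %3==0, acc = (-1)-1 = -2
e=8: not %3==0, acc = (-2)-1 = -3
e=1: not %3==0, acc = (-3)-1 = -4
e=14: not %3==0, acc = (-4)-1 = -5
e=14: not %3==0, acc = (-5)-1 = -6
e=-3: %3==0, acc = (-6)-(-3) = -3
e=-1: not %3==0, acc = (-3)-1 = -4

-4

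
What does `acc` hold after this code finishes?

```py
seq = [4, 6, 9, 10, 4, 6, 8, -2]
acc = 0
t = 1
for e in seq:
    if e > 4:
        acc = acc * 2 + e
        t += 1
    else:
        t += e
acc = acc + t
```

240

e=4: not >4; t=5
e=6: >4, acc = 0*2+6 = 6; t=6
e=9: >4, acc = 6*2+9 = 21; t=7
e=10: >4, acc = 21*2+10 = 52; t=8
e=4: not >4; t=12
e=6: >4, acc = 52*2+6 = 110; t=13
e=8: >4, acc = 110*2+8 = 228; t=14
e=-2: not >4; t=12
acc+t = 228+12 = 240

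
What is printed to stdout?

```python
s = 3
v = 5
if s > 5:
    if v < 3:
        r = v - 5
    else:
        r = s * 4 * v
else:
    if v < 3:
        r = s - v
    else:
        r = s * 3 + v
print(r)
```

14

s=3, v=5
s > 5 is False; v < 3 is False
→ r = s * 3 + v = 14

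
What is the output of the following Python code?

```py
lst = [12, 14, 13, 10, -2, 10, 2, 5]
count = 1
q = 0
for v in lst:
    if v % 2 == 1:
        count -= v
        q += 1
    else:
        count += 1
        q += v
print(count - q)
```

v=12: not odd, count = 1+1 = 2; q=12
v=14: not odd, count = 2+1 = 3; q=26
v=13: odd, count = 3-13 = -10; q=27
v=10: not odd, count = (-10)+1 = -9; q=37
v=-2: not odd, count = (-9)+1 = -8; q=35
v=10: not odd, count = (-8)+1 = -7; q=45
v=2: not odd, count = (-7)+1 = -6; q=47
v=5: odd, count = (-6)-5 = -11; q=48
count-q = (-11)-48 = -59

-59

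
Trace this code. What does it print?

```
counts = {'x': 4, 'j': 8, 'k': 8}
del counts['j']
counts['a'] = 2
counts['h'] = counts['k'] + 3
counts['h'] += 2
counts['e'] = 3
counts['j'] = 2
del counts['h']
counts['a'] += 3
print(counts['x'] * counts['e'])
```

12

del 'j' → {'x': 4, 'k': 8}
counts['a'] = 2 → {'x': 4, 'k': 8, 'a': 2}
counts['h'] = counts['k']+3 = 11 → {'x': 4, 'k': 8, 'a': 2, 'h': 11}
counts['h'] = 11+2 = 13 → {'x': 4, 'k': 8, 'a': 2, 'h': 13}
counts['e'] = 3 → {'x': 4, 'k': 8, 'a': 2, 'h': 13, 'e': 3}
counts['j'] = 2 → {'x': 4, 'k': 8, 'a': 2, 'h': 13, 'e': 3, 'j': 2}
del 'h' → {'x': 4, 'k': 8, 'a': 2, 'e': 3, 'j': 2}
counts['a'] = 2+3 = 5 → {'x': 4, 'k': 8, 'a': 5, 'e': 3, 'j': 2}
counts['x']*counts['e'] = 4*3 = 12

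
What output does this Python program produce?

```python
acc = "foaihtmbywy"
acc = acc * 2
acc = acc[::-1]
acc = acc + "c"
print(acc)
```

repeat ×2 → 'foaihtmbywyfoaihtmbywy'
reverse → 'ywybmthiaofywybmthiaof'
+ 'c' → 'ywybmthiaofywybmthiaofc'

ywybmthiaofywybmthiaofc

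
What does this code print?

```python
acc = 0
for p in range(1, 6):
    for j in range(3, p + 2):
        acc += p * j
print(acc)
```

p=2,j=3: acc = 0+6 = 6
p=3,j=3: acc = 6+9 = 15
p=3,j=4: acc = 15+12 = 27
p=4,j=3: acc = 27+12 = 39
p=4,j=4: acc = 39+16 = 55
p=4,j=5: acc = 55+20 = 75
p=5,j=3: acc = 75+15 = 90
p=5,j=4: acc = 90+20 = 110
p=5,j=5: acc = 110+25 = 135
p=5,j=6: acc = 135+30 = 165

165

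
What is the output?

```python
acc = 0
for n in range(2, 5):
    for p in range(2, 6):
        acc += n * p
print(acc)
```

n=2,p=2: acc = 0+4 = 4
n=2,p=3: acc = 4+6 = 10
n=2,p=4: acc = 10+8 = 18
n=2,p=5: acc = 18+10 = 28
n=3,p=2: acc = 28+6 = 34
n=3,p=3: acc = 34+9 = 43
n=3,p=4: acc = 43+12 = 55
n=3,p=5: acc = 55+15 = 70
n=4,p=2: acc = 70+8 = 78
n=4,p=3: acc = 78+12 = 90
n=4,p=4: acc = 90+16 = 106
n=4,p=5: acc = 106+20 = 126

126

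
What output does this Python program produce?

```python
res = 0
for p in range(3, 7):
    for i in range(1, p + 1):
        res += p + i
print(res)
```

138

p=3,i=1: res = 0+4 = 4
p=3,i=2: res = 4+5 = 9
p=3,i=3: res = 9+6 = 15
p=4,i=1: res = 15+5 = 20
p=4,i=2: res = 20+6 = 26
p=4,i=3: res = 26+7 = 33
p=4,i=4: res = 33+8 = 41
p=5,i=1: res = 41+6 = 47
p=5,i=2: res = 47+7 = 54
p=5,i=3: res = 54+8 = 62
p=5,i=4: res = 62+9 = 71
p=5,i=5: res = 71+10 = 81
p=6,i=1: res = 81+7 = 88
p=6,i=2: res = 88+8 = 96
p=6,i=3: res = 96+9 = 105
p=6,i=4: res = 105+10 = 115
p=6,i=5: res = 115+11 = 126
p=6,i=6: res = 126+12 = 138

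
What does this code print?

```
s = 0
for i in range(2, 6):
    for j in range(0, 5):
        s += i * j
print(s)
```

i=2,j=0: s = 0+0 = 0
i=2,j=1: s = 0+2 = 2
i=2,j=2: s = 2+4 = 6
i=2,j=3: s = 6+6 = 12
i=2,j=4: s = 12+8 = 20
i=3,j=0: s = 20+0 = 20
i=3,j=1: s = 20+3 = 23
i=3,j=2: s = 23+6 = 29
i=3,j=3: s = 29+9 = 38
i=3,j=4: s = 38+12 = 50
i=4,j=0: s = 50+0 = 50
i=4,j=1: s = 50+4 = 54
i=4,j=2: s = 54+8 = 62
i=4,j=3: s = 62+12 = 74
i=4,j=4: s = 74+16 = 90
i=5,j=0: s = 90+0 = 90
i=5,j=1: s = 90+5 = 95
i=5,j=2: s = 95+10 = 105
i=5,j=3: s = 105+15 = 120
i=5,j=4: s = 120+20 = 140

140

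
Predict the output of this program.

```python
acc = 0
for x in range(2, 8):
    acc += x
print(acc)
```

x=2: acc = 0+2 = 2
x=3: acc = 2+3 = 5
x=4: acc = 5+4 = 9
x=5: acc = 9+5 = 14
x=6: acc = 14+6 = 20
x=7: acc = 20+7 = 27

27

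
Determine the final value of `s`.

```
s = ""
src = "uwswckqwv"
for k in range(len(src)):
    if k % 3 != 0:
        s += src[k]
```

k=0: skip
k=1: add 'w' → 'w'
k=2: add 's' → 'ws'
k=3: skip
k=4: add 'c' → 'wsc'
k=5: add 'k' → 'wsck'
k=6: skip
k=7: add 'w' → 'wsckw'
k=8: add 'v' → 'wsckwv'

'wsckwv'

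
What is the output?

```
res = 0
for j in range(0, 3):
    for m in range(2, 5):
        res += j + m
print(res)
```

36

j=0,m=2: res = 0+2 = 2
j=0,m=3: res = 2+3 = 5
j=0,m=4: res = 5+4 = 9
j=1,m=2: res = 9+3 = 12
j=1,m=3: res = 12+4 = 16
j=1,m=4: res = 16+5 = 21
j=2,m=2: res = 21+4 = 25
j=2,m=3: res = 25+5 = 30
j=2,m=4: res = 30+6 = 36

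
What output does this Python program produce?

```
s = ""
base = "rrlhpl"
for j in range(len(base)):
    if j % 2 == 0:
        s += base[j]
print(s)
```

j=0: add 'r' → 'r'
j=1: skip
j=2: add 'l' → 'rl'
j=3: skip
j=4: add 'p' → 'rlp'
j=5: skip

rlp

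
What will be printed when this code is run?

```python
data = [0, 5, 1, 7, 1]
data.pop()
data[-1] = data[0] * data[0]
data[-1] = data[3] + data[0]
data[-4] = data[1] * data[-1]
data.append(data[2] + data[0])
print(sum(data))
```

pop() removes 1 → [0, 5, 1, 7]
data[-1] = data[0]*data[0] = 0*0 = 0 → [0, 5, 1, 0]
data[-1] = data[3]+data[0] = 0+0 = 0 → [0, 5, 1, 0]
data[-4] = data[1]*data[-1] = 5*0 = 0 → [0, 5, 1, 0]
append data[2]+data[0] = 1+0 = 1 → [0, 5, 1, 0, 1]
sum = 7

7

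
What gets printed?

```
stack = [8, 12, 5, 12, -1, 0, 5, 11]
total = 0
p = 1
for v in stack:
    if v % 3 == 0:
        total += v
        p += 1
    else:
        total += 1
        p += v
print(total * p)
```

928

v=8: not %3==0, total = 0+1 = 1; p=9
v=12: %3==0, total = 1+12 = 13; p=10
v=5: not %3==0, total = 13+1 = 14; p=15
v=12: %3==0, total = 14+12 = 26; p=16
v=-1: not %3==0, total = 26+1 = 27; p=15
v=0: %3==0, total = 27+0 = 27; p=16
v=5: not %3==0, total = 27+1 = 28; p=21
v=11: not %3==0, total = 28+1 = 29; p=32
total*p = 29*32 = 928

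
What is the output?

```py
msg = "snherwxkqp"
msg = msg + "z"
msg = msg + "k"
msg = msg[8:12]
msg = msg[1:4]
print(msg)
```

pzk

+ 'z' → 'snherwxkqpz'
+ 'k' → 'snherwxkqpzk'
slice [8:12] → 'qpzk'
slice [1:4] → 'pzk'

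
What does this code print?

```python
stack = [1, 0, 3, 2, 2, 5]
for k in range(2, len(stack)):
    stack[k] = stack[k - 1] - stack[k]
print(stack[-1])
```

-12

k=2: stack[2] = 0-3 = -3 → [1, 0, -3, 2, 2, 5]
k=3: stack[3] = (-3)-2 = -5 → [1, 0, -3, -5, 2, 5]
k=4: stack[4] = (-5)-2 = -7 → [1, 0, -3, -5, -7, 5]
k=5: stack[5] = (-7)-5 = -12 → [1, 0, -3, -5, -7, -12]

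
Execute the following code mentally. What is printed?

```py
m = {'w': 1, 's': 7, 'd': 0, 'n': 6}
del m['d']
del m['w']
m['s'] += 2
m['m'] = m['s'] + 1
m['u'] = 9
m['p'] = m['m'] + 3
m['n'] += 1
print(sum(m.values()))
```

del 'd' → {'w': 1, 's': 7, 'n': 6}
del 'w' → {'s': 7, 'n': 6}
m['s'] = 7+2 = 9 → {'s': 9, 'n': 6}
m['m'] = m['s']+1 = 10 → {'s': 9, 'n': 6, 'm': 10}
m['u'] = 9 → {'s': 9, 'n': 6, 'm': 10, 'u': 9}
m['p'] = m['m']+3 = 13 → {'s': 9, 'n': 6, 'm': 10, 'u': 9, 'p': 13}
m['n'] = 6+1 = 7 → {'s': 9, 'n': 7, 'm': 10, 'u': 9, 'p': 13}
sum of values = 48

48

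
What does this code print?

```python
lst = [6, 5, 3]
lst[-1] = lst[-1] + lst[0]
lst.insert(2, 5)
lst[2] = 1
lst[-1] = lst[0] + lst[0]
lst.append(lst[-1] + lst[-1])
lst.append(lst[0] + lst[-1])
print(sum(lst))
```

lst[-1] = lst[-1]+lst[0] = 3+6 = 9 → [6, 5, 9]
insert 5 at 2 → [6, 5, 5, 9]
lst[2] = 1 → [6, 5, 1, 9]
lst[-1] = lst[0]+lst[0] = 6+6 = 12 → [6, 5, 1, 12]
append lst[-1]+lst[-1] = 12+12 = 24 → [6, 5, 1, 12, 24]
append lst[0]+lst[-1] = 6+24 = 30 → [6, 5, 1, 12, 24, 30]
sum = 78

78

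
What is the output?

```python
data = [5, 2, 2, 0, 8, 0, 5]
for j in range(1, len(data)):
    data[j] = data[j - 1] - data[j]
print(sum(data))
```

-16

j=1: data[1] = 5-2 = 3 → [5, 3, 2, 0, 8, 0, 5]
j=2: data[2] = 3-2 = 1 → [5, 3, 1, 0, 8, 0, 5]
j=3: data[3] = 1-0 = 1 → [5, 3, 1, 1, 8, 0, 5]
j=4: data[4] = 1-8 = -7 → [5, 3, 1, 1, -7, 0, 5]
j=5: data[5] = (-7)-0 = -7 → [5, 3, 1, 1, -7, -7, 5]
j=6: data[6] = (-7)-5 = -12 → [5, 3, 1, 1, -7, -7, -12]
sum = -16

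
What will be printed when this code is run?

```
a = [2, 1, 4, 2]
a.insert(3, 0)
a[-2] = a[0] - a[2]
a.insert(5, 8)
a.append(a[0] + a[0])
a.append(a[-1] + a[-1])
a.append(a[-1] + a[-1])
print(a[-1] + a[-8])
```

insert 0 at 3 → [2, 1, 4, 0, 2]
a[-2] = a[0]-a[2] = 2-4 = -2 → [2, 1, 4, -2, 2]
insert 8 at 5 → [2, 1, 4, -2, 2, 8]
append a[0]+a[0] = 2+2 = 4 → [2, 1, 4, -2, 2, 8, 4]
append a[-1]+a[-1] = 4+4 = 8 → [2, 1, 4, -2, 2, 8, 4, 8]
append a[-1]+a[-1] = 8+8 = 16 → [2, 1, 4, -2, 2, 8, 4, 8, 16]
a[-1]+a[-8] = 16+1 = 17

17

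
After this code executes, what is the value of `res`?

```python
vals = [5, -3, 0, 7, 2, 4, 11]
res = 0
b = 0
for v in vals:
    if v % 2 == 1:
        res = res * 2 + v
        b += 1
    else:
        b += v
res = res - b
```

43

v=5: odd, res = 0*2+5 = 5; b=1
v=-3: odd, res = 5*2+(-3) = 7; b=2
v=0: not odd; b=2
v=7: odd, res = 7*2+7 = 21; b=3
v=2: not odd; b=5
v=4: not odd; b=9
v=11: odd, res = 21*2+11 = 53; b=10
res-b = 53-10 = 43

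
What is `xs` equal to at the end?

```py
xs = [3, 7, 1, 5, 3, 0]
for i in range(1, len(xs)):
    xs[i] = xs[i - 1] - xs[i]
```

[3, -4, -5, -10, -13, -13]

i=1: xs[1] = 3-7 = -4 → [3, -4, 1, 5, 3, 0]
i=2: xs[2] = (-4)-1 = -5 → [3, -4, -5, 5, 3, 0]
i=3: xs[3] = (-5)-5 = -10 → [3, -4, -5, -10, 3, 0]
i=4: xs[4] = (-10)-3 = -13 → [3, -4, -5, -10, -13, 0]
i=5: xs[5] = (-13)-0 = -13 → [3, -4, -5, -10, -13, -13]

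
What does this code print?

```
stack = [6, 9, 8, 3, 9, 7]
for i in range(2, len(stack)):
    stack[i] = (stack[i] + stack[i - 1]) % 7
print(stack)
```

i=2: stack[2] = (8+9)%7 = 3 → [6, 9, 3, 3, 9, 7]
i=3: stack[3] = (3+3)%7 = 6 → [6, 9, 3, 6, 9, 7]
i=4: stack[4] = (9+6)%7 = 1 → [6, 9, 3, 6, 1, 7]
i=5: stack[5] = (7+1)%7 = 1 → [6, 9, 3, 6, 1, 1]

[6, 9, 3, 6, 1, 1]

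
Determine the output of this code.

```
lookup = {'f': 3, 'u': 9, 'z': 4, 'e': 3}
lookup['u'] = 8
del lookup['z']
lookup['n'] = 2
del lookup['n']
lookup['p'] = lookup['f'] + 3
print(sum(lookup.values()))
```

lookup['u'] = 8 → {'f': 3, 'u': 8, 'z': 4, 'e': 3}
del 'z' → {'f': 3, 'u': 8, 'e': 3}
lookup['n'] = 2 → {'f': 3, 'u': 8, 'e': 3, 'n': 2}
del 'n' → {'f': 3, 'u': 8, 'e': 3}
lookup['p'] = lookup['f']+3 = 6 → {'f': 3, 'u': 8, 'e': 3, 'p': 6}
sum of values = 20

20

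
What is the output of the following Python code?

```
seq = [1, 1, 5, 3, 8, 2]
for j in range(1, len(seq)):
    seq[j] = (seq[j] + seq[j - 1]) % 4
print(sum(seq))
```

j=1: seq[1] = (1+1)%4 = 2 → [1, 2, 5, 3, 8, 2]
j=2: seq[2] = (5+2)%4 = 3 → [1, 2, 3, 3, 8, 2]
j=3: seq[3] = (3+3)%4 = 2 → [1, 2, 3, 2, 8, 2]
j=4: seq[4] = (8+2)%4 = 2 → [1, 2, 3, 2, 2, 2]
j=5: seq[5] = (2+2)%4 = 0 → [1, 2, 3, 2, 2, 0]
sum = 10

10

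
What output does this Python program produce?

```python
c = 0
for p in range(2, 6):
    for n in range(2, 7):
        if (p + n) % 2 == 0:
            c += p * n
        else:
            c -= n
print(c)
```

96

p=2,n=2: even sum, c = 0+4 = 4
p=2,n=3: odd sum, c = 4-3 = 1
p=2,n=4: even sum, c = 1+8 = 9
p=2,n=5: odd sum, c = 9-5 = 4
p=2,n=6: even sum, c = 4+12 = 16
p=3,n=2: odd sum, c = 16-2 = 14
p=3,n=3: even sum, c = 14+9 = 23
p=3,n=4: odd sum, c = 23-4 = 19
p=3,n=5: even sum, c = 19+15 = 34
p=3,n=6: odd sum, c = 34-6 = 28
p=4,n=2: even sum, c = 28+8 = 36
p=4,n=3: odd sum, c = 36-3 = 33
p=4,n=4: even sum, c = 33+16 = 49
p=4,n=5: odd sum, c = 49-5 = 44
p=4,n=6: even sum, c = 44+24 = 68
p=5,n=2: odd sum, c = 68-2 = 66
p=5,n=3: even sum, c = 66+15 = 81
p=5,n=4: odd sum, c = 81-4 = 77
p=5,n=5: even sum, c = 77+25 = 102
p=5,n=6: odd sum, c = 102-6 = 96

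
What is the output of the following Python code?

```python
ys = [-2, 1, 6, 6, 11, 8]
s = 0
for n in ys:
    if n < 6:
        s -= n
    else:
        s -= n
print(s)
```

-30

n=-2: <6, s = 0-(-2) = 2
n=1: <6, s = 2-1 = 1
n=6: not <6, s = 1-6 = -5
n=6: not <6, s = (-5)-6 = -11
n=11: not <6, s = (-11)-11 = -22
n=8: not <6, s = (-22)-8 = -30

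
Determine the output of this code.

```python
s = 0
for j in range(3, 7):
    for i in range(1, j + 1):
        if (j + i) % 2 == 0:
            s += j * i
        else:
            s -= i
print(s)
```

j=3,i=1: even sum, s = 0+3 = 3
j=3,i=2: odd sum, s = 3-2 = 1
j=3,i=3: even sum, s = 1+9 = 10
j=4,i=1: odd sum, s = 10-1 = 9
j=4,i=2: even sum, s = 9+8 = 17
j=4,i=3: odd sum, s = 17-3 = 14
j=4,i=4: even sum, s = 14+16 = 30
j=5,i=1: even sum, s = 30+5 = 35
j=5,i=2: odd sum, s = 35-2 = 33
j=5,i=3: even sum, s = 33+15 = 48
j=5,i=4: odd sum, s = 48-4 = 44
j=5,i=5: even sum, s = 44+25 = 69
j=6,i=1: odd sum, s = 69-1 = 68
j=6,i=2: even sum, s = 68+12 = 80
j=6,i=3: odd sum, s = 80-3 = 77
j=6,i=4: even sum, s = 77+24 = 101
j=6,i=5: odd sum, s = 101-5 = 96
j=6,i=6: even sum, s = 96+36 = 132

132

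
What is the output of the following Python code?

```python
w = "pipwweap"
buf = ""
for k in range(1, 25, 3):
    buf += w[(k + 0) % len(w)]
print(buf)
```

iwppepwa

k=1: add w[1]='i' → 'i'
k=4: add w[4]='w' → 'iw'
k=7: add w[7]='p' → 'iwp'
k=10: add w[2]='p' → 'iwpp'
k=13: add w[5]='e' → 'iwppe'
k=16: add w[0]='p' → 'iwppep'
k=19: add w[3]='w' → 'iwppepw'
k=22: add w[6]='a' → 'iwppepwa'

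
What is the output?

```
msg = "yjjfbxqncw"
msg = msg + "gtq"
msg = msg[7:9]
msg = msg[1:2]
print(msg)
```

+ 'gtq' → 'yjjfbxqncwgtq'
slice [7:9] → 'nc'
slice [1:2] → 'c'

c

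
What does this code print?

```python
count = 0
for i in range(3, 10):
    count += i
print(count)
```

42

i=3: count = 0+3 = 3
i=4: count = 3+4 = 7
i=5: count = 7+5 = 12
i=6: count = 12+6 = 18
i=7: count = 18+7 = 25
i=8: count = 25+8 = 33
i=9: count = 33+9 = 42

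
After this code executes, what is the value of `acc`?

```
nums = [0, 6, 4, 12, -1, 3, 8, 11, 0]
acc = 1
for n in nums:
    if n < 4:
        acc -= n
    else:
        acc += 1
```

4

n=0: <4, acc = 1-0 = 1
n=6: not <4, acc = 1+1 = 2
n=4: not <4, acc = 2+1 = 3
n=12: not <4, acc = 3+1 = 4
n=-1: <4, acc = 4-(-1) = 5
n=3: <4, acc = 5-3 = 2
n=8: not <4, acc = 2+1 = 3
n=11: not <4, acc = 3+1 = 4
n=0: <4, acc = 4-0 = 4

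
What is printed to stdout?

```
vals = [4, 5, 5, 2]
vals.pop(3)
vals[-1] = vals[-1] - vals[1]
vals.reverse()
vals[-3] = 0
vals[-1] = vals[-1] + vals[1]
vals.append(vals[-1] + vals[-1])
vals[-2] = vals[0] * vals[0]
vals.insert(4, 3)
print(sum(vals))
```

26

pop(3) removes 2 → [4, 5, 5]
vals[-1] = vals[-1]-vals[1] = 5-5 = 0 → [4, 5, 0]
reverse → [0, 5, 4]
vals[-3] = 0 → [0, 5, 4]
vals[-1] = vals[-1]+vals[1] = 4+5 = 9 → [0, 5, 9]
append vals[-1]+vals[-1] = 9+9 = 18 → [0, 5, 9, 18]
vals[-2] = vals[0]*vals[0] = 0*0 = 0 → [0, 5, 0, 18]
insert 3 at 4 → [0, 5, 0, 18, 3]
sum = 26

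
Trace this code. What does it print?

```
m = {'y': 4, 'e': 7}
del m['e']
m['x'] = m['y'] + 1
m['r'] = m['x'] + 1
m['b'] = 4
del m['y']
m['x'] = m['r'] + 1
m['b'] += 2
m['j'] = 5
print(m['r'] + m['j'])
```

11

del 'e' → {'y': 4}
m['x'] = m['y']+1 = 5 → {'y': 4, 'x': 5}
m['r'] = m['x']+1 = 6 → {'y': 4, 'x': 5, 'r': 6}
m['b'] = 4 → {'y': 4, 'x': 5, 'r': 6, 'b': 4}
del 'y' → {'x': 5, 'r': 6, 'b': 4}
m['x'] = m['r']+1 = 7 → {'x': 7, 'r': 6, 'b': 4}
m['b'] = 4+2 = 6 → {'x': 7, 'r': 6, 'b': 6}
m['j'] = 5 → {'x': 7, 'r': 6, 'b': 6, 'j': 5}
m['r']+m['j'] = 6+5 = 11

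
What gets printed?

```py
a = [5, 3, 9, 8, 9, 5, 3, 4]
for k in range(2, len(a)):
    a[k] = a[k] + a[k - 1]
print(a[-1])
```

41

k=2: a[2] = 9+3 = 12 → [5, 3, 12, 8, 9, 5, 3, 4]
k=3: a[3] = 8+12 = 20 → [5, 3, 12, 20, 9, 5, 3, 4]
k=4: a[4] = 9+20 = 29 → [5, 3, 12, 20, 29, 5, 3, 4]
k=5: a[5] = 5+29 = 34 → [5, 3, 12, 20, 29, 34, 3, 4]
k=6: a[6] = 3+34 = 37 → [5, 3, 12, 20, 29, 34, 37, 4]
k=7: a[7] = 4+37 = 41 → [5, 3, 12, 20, 29, 34, 37, 41]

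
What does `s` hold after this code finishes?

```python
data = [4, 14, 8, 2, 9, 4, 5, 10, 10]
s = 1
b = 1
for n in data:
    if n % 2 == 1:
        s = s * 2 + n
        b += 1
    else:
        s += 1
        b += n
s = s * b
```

2585

n=4: not odd, s = 1+1 = 2; b=5
n=14: not odd, s = 2+1 = 3; b=19
n=8: not odd, s = 3+1 = 4; b=27
n=2: not odd, s = 4+1 = 5; b=29
n=9: odd, s = 5*2+9 = 19; b=30
n=4: not odd, s = 19+1 = 20; b=34
n=5: odd, s = 20*2+5 = 45; b=35
n=10: not odd, s = 45+1 = 46; b=45
n=10: not odd, s = 46+1 = 47; b=55
s*b = 47*55 = 2585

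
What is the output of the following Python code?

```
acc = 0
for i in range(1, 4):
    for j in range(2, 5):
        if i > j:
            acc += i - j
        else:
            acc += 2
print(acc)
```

17

i=1,j=2: not 1>2, acc = 0+2 = 2
i=1,j=3: not 1>3, acc = 2+2 = 4
i=1,j=4: not 1>4, acc = 4+2 = 6
i=2,j=2: not 2>2, acc = 6+2 = 8
i=2,j=3: not 2>3, acc = 8+2 = 10
i=2,j=4: not 2>4, acc = 10+2 = 12
i=3,j=2: 3>2, acc = 12+1 = 13
i=3,j=3: not 3>3, acc = 13+2 = 15
i=3,j=4: not 3>4, acc = 15+2 = 17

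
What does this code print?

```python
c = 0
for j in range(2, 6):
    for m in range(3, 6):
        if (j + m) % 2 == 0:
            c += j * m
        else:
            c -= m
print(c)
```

j=2,m=3: odd sum, c = 0-3 = -3
j=2,m=4: even sum, c = (-3)+8 = 5
j=2,m=5: odd sum, c = 5-5 = 0
j=3,m=3: even sum, c = 0+9 = 9
j=3,m=4: odd sum, c = 9-4 = 5
j=3,m=5: even sum, c = 5+15 = 20
j=4,m=3: odd sum, c = 20-3 = 17
j=4,m=4: even sum, c = 17+16 = 33
j=4,m=5: odd sum, c = 33-5 = 28
j=5,m=3: even sum, c = 28+15 = 43
j=5,m=4: odd sum, c = 43-4 = 39
j=5,m=5: even sum, c = 39+25 = 64

64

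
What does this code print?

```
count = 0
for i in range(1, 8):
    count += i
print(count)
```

28

i=1: count = 0+1 = 1
i=2: count = 1+2 = 3
i=3: count = 3+3 = 6
i=4: count = 6+4 = 10
i=5: count = 10+5 = 15
i=6: count = 15+6 = 21
i=7: count = 21+7 = 28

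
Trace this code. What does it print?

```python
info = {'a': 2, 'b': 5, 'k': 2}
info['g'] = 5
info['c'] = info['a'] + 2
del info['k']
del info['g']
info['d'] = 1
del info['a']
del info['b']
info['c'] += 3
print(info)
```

{'c': 7, 'd': 1}

info['g'] = 5 → {'a': 2, 'b': 5, 'k': 2, 'g': 5}
info['c'] = info['a']+2 = 4 → {'a': 2, 'b': 5, 'k': 2, 'g': 5, 'c': 4}
del 'k' → {'a': 2, 'b': 5, 'g': 5, 'c': 4}
del 'g' → {'a': 2, 'b': 5, 'c': 4}
info['d'] = 1 → {'a': 2, 'b': 5, 'c': 4, 'd': 1}
del 'a' → {'b': 5, 'c': 4, 'd': 1}
del 'b' → {'c': 4, 'd': 1}
info['c'] = 4+3 = 7 → {'c': 7, 'd': 1}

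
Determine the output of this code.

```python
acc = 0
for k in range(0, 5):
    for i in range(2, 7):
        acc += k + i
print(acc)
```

150

k=0,i=2: acc = 0+2 = 2
k=0,i=3: acc = 2+3 = 5
k=0,i=4: acc = 5+4 = 9
k=0,i=5: acc = 9+5 = 14
k=0,i=6: acc = 14+6 = 20
k=1,i=2: acc = 20+3 = 23
k=1,i=3: acc = 23+4 = 27
k=1,i=4: acc = 27+5 = 32
k=1,i=5: acc = 32+6 = 38
k=1,i=6: acc = 38+7 = 45
k=2,i=2: acc = 45+4 = 49
k=2,i=3: acc = 49+5 = 54
k=2,i=4: acc = 54+6 = 60
k=2,i=5: acc = 60+7 = 67
k=2,i=6: acc = 67+8 = 75
k=3,i=2: acc = 75+5 = 80
k=3,i=3: acc = 80+6 = 86
k=3,i=4: acc = 86+7 = 93
k=3,i=5: acc = 93+8 = 101
k=3,i=6: acc = 101+9 = 110
k=4,i=2: acc = 110+6 = 116
k=4,i=3: acc = 116+7 = 123
k=4,i=4: acc = 123+8 = 131
k=4,i=5: acc = 131+9 = 140
k=4,i=6: acc = 140+10 = 150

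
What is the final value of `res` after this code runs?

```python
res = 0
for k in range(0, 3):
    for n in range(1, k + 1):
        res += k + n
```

9

k=1,n=1: res = 0+2 = 2
k=2,n=1: res = 2+3 = 5
k=2,n=2: res = 5+4 = 9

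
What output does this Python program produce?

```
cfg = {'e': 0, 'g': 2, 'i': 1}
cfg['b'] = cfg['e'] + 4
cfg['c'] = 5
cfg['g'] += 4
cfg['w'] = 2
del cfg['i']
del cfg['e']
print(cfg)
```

cfg['b'] = cfg['e']+4 = 4 → {'e': 0, 'g': 2, 'i': 1, 'b': 4}
cfg['c'] = 5 → {'e': 0, 'g': 2, 'i': 1, 'b': 4, 'c': 5}
cfg['g'] = 2+4 = 6 → {'e': 0, 'g': 6, 'i': 1, 'b': 4, 'c': 5}
cfg['w'] = 2 → {'e': 0, 'g': 6, 'i': 1, 'b': 4, 'c': 5, 'w': 2}
del 'i' → {'e': 0, 'g': 6, 'b': 4, 'c': 5, 'w': 2}
del 'e' → {'g': 6, 'b': 4, 'c': 5, 'w': 2}

{'g': 6, 'b': 4, 'c': 5, 'w': 2}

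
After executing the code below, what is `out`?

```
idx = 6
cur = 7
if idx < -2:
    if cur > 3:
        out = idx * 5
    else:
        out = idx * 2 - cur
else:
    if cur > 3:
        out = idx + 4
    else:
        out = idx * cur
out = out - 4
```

6

idx=6, cur=7
idx < -2 is False; cur > 3 is True
→ out = idx + 4 = 10
out = 10-4 = 6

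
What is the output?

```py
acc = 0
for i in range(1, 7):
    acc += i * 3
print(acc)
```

i=1: acc = 0+1*3 = 3
i=2: acc = 3+2*3 = 9
i=3: acc = 9+3*3 = 18
i=4: acc = 18+4*3 = 30
i=5: acc = 30+5*3 = 45
i=6: acc = 45+6*3 = 63

63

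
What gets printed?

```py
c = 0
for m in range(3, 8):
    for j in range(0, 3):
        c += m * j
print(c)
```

75

m=3,j=0: c = 0+0 = 0
m=3,j=1: c = 0+3 = 3
m=3,j=2: c = 3+6 = 9
m=4,j=0: c = 9+0 = 9
m=4,j=1: c = 9+4 = 13
m=4,j=2: c = 13+8 = 21
m=5,j=0: c = 21+0 = 21
m=5,j=1: c = 21+5 = 26
m=5,j=2: c = 26+10 = 36
m=6,j=0: c = 36+0 = 36
m=6,j=1: c = 36+6 = 42
m=6,j=2: c = 42+12 = 54
m=7,j=0: c = 54+0 = 54
m=7,j=1: c = 54+7 = 61
m=7,j=2: c = 61+14 = 75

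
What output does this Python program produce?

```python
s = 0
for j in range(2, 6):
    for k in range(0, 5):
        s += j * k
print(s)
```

j=2,k=0: s = 0+0 = 0
j=2,k=1: s = 0+2 = 2
j=2,k=2: s = 2+4 = 6
j=2,k=3: s = 6+6 = 12
j=2,k=4: s = 12+8 = 20
j=3,k=0: s = 20+0 = 20
j=3,k=1: s = 20+3 = 23
j=3,k=2: s = 23+6 = 29
j=3,k=3: s = 29+9 = 38
j=3,k=4: s = 38+12 = 50
j=4,k=0: s = 50+0 = 50
j=4,k=1: s = 50+4 = 54
j=4,k=2: s = 54+8 = 62
j=4,k=3: s = 62+12 = 74
j=4,k=4: s = 74+16 = 90
j=5,k=0: s = 90+0 = 90
j=5,k=1: s = 90+5 = 95
j=5,k=2: s = 95+10 = 105
j=5,k=3: s = 105+15 = 120
j=5,k=4: s = 120+20 = 140

140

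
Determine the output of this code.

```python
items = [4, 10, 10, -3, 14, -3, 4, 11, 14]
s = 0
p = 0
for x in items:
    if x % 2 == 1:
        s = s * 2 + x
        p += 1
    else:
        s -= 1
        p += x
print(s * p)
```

-2242

x=4: not odd, s = 0-1 = -1; p=4
x=10: not odd, s = (-1)-1 = -2; p=14
x=10: not odd, s = (-2)-1 = -3; p=24
x=-3: odd, s = (-3)*2+(-3) = -9; p=25
x=14: not odd, s = (-9)-1 = -10; p=39
x=-3: odd, s = (-10)*2+(-3) = -23; p=40
x=4: not odd, s = (-23)-1 = -24; p=44
x=11: odd, s = (-24)*2+11 = -37; p=45
x=14: not odd, s = (-37)-1 = -38; p=59
s*p = (-38)*59 = -2242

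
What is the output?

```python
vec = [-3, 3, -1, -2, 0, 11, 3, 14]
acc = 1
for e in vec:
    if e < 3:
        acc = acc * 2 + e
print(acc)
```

e=-3: <3, acc = 1*2+(-3) = -1
e=3: not <3
e=-1: <3, acc = (-1)*2+(-1) = -3
e=-2: <3, acc = (-3)*2+(-2) = -8
e=0: <3, acc = (-8)*2+0 = -16
e=11: not <3
e=3: not <3
e=14: not <3

-16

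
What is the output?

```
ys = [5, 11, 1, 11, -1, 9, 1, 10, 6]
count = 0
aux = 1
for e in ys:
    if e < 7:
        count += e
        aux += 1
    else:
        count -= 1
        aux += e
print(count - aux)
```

-39

e=5: <7, count = 0+5 = 5; aux=2
e=11: not <7, count = 5-1 = 4; aux=13
e=1: <7, count = 4+1 = 5; aux=14
e=11: not <7, count = 5-1 = 4; aux=25
e=-1: <7, count = 4+(-1) = 3; aux=26
e=9: not <7, count = 3-1 = 2; aux=35
e=1: <7, count = 2+1 = 3; aux=36
e=10: not <7, count = 3-1 = 2; aux=46
e=6: <7, count = 2+6 = 8; aux=47
count-aux = 8-47 = -39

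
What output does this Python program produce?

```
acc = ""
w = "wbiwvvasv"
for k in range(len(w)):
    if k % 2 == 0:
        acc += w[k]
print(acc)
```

k=0: add 'w' → 'w'
k=1: skip
k=2: add 'i' → 'wi'
k=3: skip
k=4: add 'v' → 'wiv'
k=5: skip
k=6: add 'a' → 'wiva'
k=7: skip
k=8: add 'v' → 'wivav'

wivav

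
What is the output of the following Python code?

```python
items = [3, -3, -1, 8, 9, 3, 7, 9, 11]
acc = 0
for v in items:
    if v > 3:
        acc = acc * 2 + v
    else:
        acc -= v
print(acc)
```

v=3: not >3, acc = 0-3 = -3
v=-3: not >3, acc = (-3)-(-3) = 0
v=-1: not >3, acc = 0-(-1) = 1
v=8: >3, acc = 1*2+8 = 10
v=9: >3, acc = 10*2+9 = 29
v=3: not >3, acc = 29-3 = 26
v=7: >3, acc = 26*2+7 = 59
v=9: >3, acc = 59*2+9 = 127
v=11: >3, acc = 127*2+11 = 265

265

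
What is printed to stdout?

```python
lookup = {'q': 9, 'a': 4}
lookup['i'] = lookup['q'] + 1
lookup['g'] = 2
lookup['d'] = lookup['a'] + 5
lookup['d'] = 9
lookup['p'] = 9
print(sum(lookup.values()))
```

43

lookup['i'] = lookup['q']+1 = 10 → {'q': 9, 'a': 4, 'i': 10}
lookup['g'] = 2 → {'q': 9, 'a': 4, 'i': 10, 'g': 2}
lookup['d'] = lookup['a']+5 = 9 → {'q': 9, 'a': 4, 'i': 10, 'g': 2, 'd': 9}
lookup['d'] = 9 → {'q': 9, 'a': 4, 'i': 10, 'g': 2, 'd': 9}
lookup['p'] = 9 → {'q': 9, 'a': 4, 'i': 10, 'g': 2, 'd': 9, 'p': 9}
sum of values = 43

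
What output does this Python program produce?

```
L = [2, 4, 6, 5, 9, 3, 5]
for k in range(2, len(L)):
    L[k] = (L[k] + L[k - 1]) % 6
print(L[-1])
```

k=2: L[2] = (6+4)%6 = 4 → [2, 4, 4, 5, 9, 3, 5]
k=3: L[3] = (5+4)%6 = 3 → [2, 4, 4, 3, 9, 3, 5]
k=4: L[4] = (9+3)%6 = 0 → [2, 4, 4, 3, 0, 3, 5]
k=5: L[5] = (3+0)%6 = 3 → [2, 4, 4, 3, 0, 3, 5]
k=6: L[6] = (5+3)%6 = 2 → [2, 4, 4, 3, 0, 3, 2]

2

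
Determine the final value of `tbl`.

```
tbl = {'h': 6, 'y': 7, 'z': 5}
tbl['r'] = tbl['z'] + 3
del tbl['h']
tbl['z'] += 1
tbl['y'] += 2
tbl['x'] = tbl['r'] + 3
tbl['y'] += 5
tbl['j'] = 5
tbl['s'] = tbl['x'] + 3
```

{'y': 14, 'z': 6, 'r': 8, 'x': 11, 'j': 5, 's': 14}

tbl['r'] = tbl['z']+3 = 8 → {'h': 6, 'y': 7, 'z': 5, 'r': 8}
del 'h' → {'y': 7, 'z': 5, 'r': 8}
tbl['z'] = 5+1 = 6 → {'y': 7, 'z': 6, 'r': 8}
tbl['y'] = 7+2 = 9 → {'y': 9, 'z': 6, 'r': 8}
tbl['x'] = tbl['r']+3 = 11 → {'y': 9, 'z': 6, 'r': 8, 'x': 11}
tbl['y'] = 9+5 = 14 → {'y': 14, 'z': 6, 'r': 8, 'x': 11}
tbl['j'] = 5 → {'y': 14, 'z': 6, 'r': 8, 'x': 11, 'j': 5}
tbl['s'] = tbl['x']+3 = 14 → {'y': 14, 'z': 6, 'r': 8, 'x': 11, 'j': 5, 's': 14}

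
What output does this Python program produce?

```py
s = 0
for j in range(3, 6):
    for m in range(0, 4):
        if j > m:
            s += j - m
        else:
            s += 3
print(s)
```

33

j=3,m=0: 3>0, s = 0+3 = 3
j=3,m=1: 3>1, s = 3+2 = 5
j=3,m=2: 3>2, s = 5+1 = 6
j=3,m=3: not 3>3, s = 6+3 = 9
j=4,m=0: 4>0, s = 9+4 = 13
j=4,m=1: 4>1, s = 13+3 = 16
j=4,m=2: 4>2, s = 16+2 = 18
j=4,m=3: 4>3, s = 18+1 = 19
j=5,m=0: 5>0, s = 19+5 = 24
j=5,m=1: 5>1, s = 24+4 = 28
j=5,m=2: 5>2, s = 28+3 = 31
j=5,m=3: 5>3, s = 31+2 = 33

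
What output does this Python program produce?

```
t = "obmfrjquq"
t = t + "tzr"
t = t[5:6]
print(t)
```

j

+ 'tzr' → 'obmfrjquqtzr'
slice [5:6] → 'j'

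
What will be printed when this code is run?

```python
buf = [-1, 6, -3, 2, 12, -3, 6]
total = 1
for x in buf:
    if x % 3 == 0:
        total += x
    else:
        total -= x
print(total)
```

18

x=-1: not %3==0, total = 1-(-1) = 2
x=6: %3==0, total = 2+6 = 8
x=-3: %3==0, total = 8+(-3) = 5
x=2: not %3==0, total = 5-2 = 3
x=12: %3==0, total = 3+12 = 15
x=-3: %3==0, total = 15+(-3) = 12
x=6: %3==0, total = 12+6 = 18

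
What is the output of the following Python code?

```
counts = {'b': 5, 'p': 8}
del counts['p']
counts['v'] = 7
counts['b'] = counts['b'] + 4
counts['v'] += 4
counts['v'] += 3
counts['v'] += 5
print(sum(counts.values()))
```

28

del 'p' → {'b': 5}
counts['v'] = 7 → {'b': 5, 'v': 7}
counts['b'] = counts['b']+4 = 9 → {'b': 9, 'v': 7}
counts['v'] = 7+4 = 11 → {'b': 9, 'v': 11}
counts['v'] = 11+3 = 14 → {'b': 9, 'v': 14}
counts['v'] = 14+5 = 19 → {'b': 9, 'v': 19}
sum of values = 28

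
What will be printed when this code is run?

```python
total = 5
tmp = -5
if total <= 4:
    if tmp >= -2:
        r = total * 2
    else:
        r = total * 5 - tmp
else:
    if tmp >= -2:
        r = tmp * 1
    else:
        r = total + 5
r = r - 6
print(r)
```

4

total=5, tmp=-5
total <= 4 is False; tmp >= -2 is False
→ r = total + 5 = 10
r = 10-6 = 4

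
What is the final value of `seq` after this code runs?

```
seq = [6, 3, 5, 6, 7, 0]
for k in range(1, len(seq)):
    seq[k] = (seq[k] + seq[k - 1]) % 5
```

[6, 4, 4, 0, 2, 2]

k=1: seq[1] = (3+6)%5 = 4 → [6, 4, 5, 6, 7, 0]
k=2: seq[2] = (5+4)%5 = 4 → [6, 4, 4, 6, 7, 0]
k=3: seq[3] = (6+4)%5 = 0 → [6, 4, 4, 0, 7, 0]
k=4: seq[4] = (7+0)%5 = 2 → [6, 4, 4, 0, 2, 0]
k=5: seq[5] = (0+2)%5 = 2 → [6, 4, 4, 0, 2, 2]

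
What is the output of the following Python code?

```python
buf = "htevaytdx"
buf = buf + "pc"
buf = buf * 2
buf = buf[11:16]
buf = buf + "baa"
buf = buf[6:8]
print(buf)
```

+ 'pc' → 'htevaytdxpc'
repeat ×2 → 'htevaytdxpchtevaytdxpc'
slice [11:16] → 'hteva'
+ 'baa' → 'htevabaa'
slice [6:8] → 'aa'

aa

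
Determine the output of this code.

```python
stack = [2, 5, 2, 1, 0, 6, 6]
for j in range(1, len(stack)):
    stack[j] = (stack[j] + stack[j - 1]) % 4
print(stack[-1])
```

j=1: stack[1] = (5+2)%4 = 3 → [2, 3, 2, 1, 0, 6, 6]
j=2: stack[2] = (2+3)%4 = 1 → [2, 3, 1, 1, 0, 6, 6]
j=3: stack[3] = (1+1)%4 = 2 → [2, 3, 1, 2, 0, 6, 6]
j=4: stack[4] = (0+2)%4 = 2 → [2, 3, 1, 2, 2, 6, 6]
j=5: stack[5] = (6+2)%4 = 0 → [2, 3, 1, 2, 2, 0, 6]
j=6: stack[6] = (6+0)%4 = 2 → [2, 3, 1, 2, 2, 0, 2]

2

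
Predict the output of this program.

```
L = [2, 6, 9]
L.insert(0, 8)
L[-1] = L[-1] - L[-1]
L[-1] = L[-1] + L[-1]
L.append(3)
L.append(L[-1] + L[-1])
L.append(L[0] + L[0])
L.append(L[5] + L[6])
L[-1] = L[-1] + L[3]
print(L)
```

[8, 2, 6, 0, 3, 6, 16, 22]

insert 8 at 0 → [8, 2, 6, 9]
L[-1] = L[-1]-L[-1] = 9-9 = 0 → [8, 2, 6, 0]
L[-1] = L[-1]+L[-1] = 0+0 = 0 → [8, 2, 6, 0]
append 3 → [8, 2, 6, 0, 3]
append L[-1]+L[-1] = 3+3 = 6 → [8, 2, 6, 0, 3, 6]
append L[0]+L[0] = 8+8 = 16 → [8, 2, 6, 0, 3, 6, 16]
append L[5]+L[6] = 6+16 = 22 → [8, 2, 6, 0, 3, 6, 16, 22]
L[-1] = L[-1]+L[3] = 22+0 = 22 → [8, 2, 6, 0, 3, 6, 16, 22]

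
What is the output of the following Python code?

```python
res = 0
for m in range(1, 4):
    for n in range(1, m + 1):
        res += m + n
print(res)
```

24

m=1,n=1: res = 0+2 = 2
m=2,n=1: res = 2+3 = 5
m=2,n=2: res = 5+4 = 9
m=3,n=1: res = 9+4 = 13
m=3,n=2: res = 13+5 = 18
m=3,n=3: res = 18+6 = 24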